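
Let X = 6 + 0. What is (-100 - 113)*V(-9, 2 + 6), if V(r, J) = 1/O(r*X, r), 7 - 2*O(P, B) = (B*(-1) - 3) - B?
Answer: 213/4 ≈ 53.250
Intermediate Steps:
X = 6
O(P, B) = 5 + B (O(P, B) = 7/2 - ((B*(-1) - 3) - B)/2 = 7/2 - ((-B - 3) - B)/2 = 7/2 - ((-3 - B) - B)/2 = 7/2 - (-3 - 2*B)/2 = 7/2 + (3/2 + B) = 5 + B)
V(r, J) = 1/(5 + r)
(-100 - 113)*V(-9, 2 + 6) = (-100 - 113)/(5 - 9) = -213/(-4) = -213*(-¼) = 213/4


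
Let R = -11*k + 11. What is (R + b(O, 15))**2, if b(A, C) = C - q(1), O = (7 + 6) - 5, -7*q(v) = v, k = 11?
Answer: 440896/49 ≈ 8997.9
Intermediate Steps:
q(v) = -v/7
O = 8 (O = 13 - 5 = 8)
b(A, C) = 1/7 + C (b(A, C) = C - (-1)/7 = C - 1*(-1/7) = C + 1/7 = 1/7 + C)
R = -110 (R = -11*11 + 11 = -121 + 11 = -110)
(R + b(O, 15))**2 = (-110 + (1/7 + 15))**2 = (-110 + 106/7)**2 = (-664/7)**2 = 440896/49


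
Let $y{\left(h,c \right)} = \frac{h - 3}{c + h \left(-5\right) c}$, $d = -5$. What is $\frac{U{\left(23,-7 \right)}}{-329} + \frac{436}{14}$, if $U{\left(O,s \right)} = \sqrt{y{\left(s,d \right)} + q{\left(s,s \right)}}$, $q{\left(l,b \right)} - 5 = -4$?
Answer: $\frac{218}{7} - \frac{\sqrt{38}}{1974} \approx 31.14$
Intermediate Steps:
$q{\left(l,b \right)} = 1$ ($q{\left(l,b \right)} = 5 - 4 = 1$)
$y{\left(h,c \right)} = \frac{-3 + h}{c - 5 c h}$ ($y{\left(h,c \right)} = \frac{-3 + h}{c + - 5 h c} = \frac{-3 + h}{c - 5 c h}$)
$U{\left(O,s \right)} = \sqrt{1 - \frac{3 - s}{5 \left(-1 + 5 s\right)}}$ ($U{\left(O,s \right)} = \sqrt{\frac{3 - s}{\left(-5\right) \left(-1 + 5 s\right)} + 1} = \sqrt{- \frac{3 - s}{5 \left(-1 + 5 s\right)} + 1} = \sqrt{1 - \frac{3 - s}{5 \left(-1 + 5 s\right)}}$)
$\frac{U{\left(23,-7 \right)}}{-329} + \frac{436}{14} = \frac{\frac{1}{5} \sqrt{10} \sqrt{\frac{-4 + 13 \left(-7\right)}{-1 + 5 \left(-7\right)}}}{-329} + \frac{436}{14} = \frac{\sqrt{10} \sqrt{\frac{-4 - 91}{-1 - 35}}}{5} \left(- \frac{1}{329}\right) + 436 \cdot \frac{1}{14} = \frac{\sqrt{10} \sqrt{\frac{1}{-36} \left(-95\right)}}{5} \left(- \frac{1}{329}\right) + \frac{218}{7} = \frac{\sqrt{10} \sqrt{\left(- \frac{1}{36}\right) \left(-95\right)}}{5} \left(- \frac{1}{329}\right) + \frac{218}{7} = \frac{\sqrt{10} \sqrt{\frac{95}{36}}}{5} \left(- \frac{1}{329}\right) + \frac{218}{7} = \frac{\sqrt{10} \frac{\sqrt{95}}{6}}{5} \left(- \frac{1}{329}\right) + \frac{218}{7} = \frac{\sqrt{38}}{6} \left(- \frac{1}{329}\right) + \frac{218}{7} = - \frac{\sqrt{38}}{1974} + \frac{218}{7} = \frac{218}{7} - \frac{\sqrt{38}}{1974}$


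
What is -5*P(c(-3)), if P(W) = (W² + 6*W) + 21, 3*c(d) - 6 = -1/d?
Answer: -15440/81 ≈ -190.62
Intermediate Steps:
c(d) = 2 - 1/(3*d) (c(d) = 2 + (-1/d)/3 = 2 - 1/(3*d))
P(W) = 21 + W² + 6*W
-5*P(c(-3)) = -5*(21 + (2 - ⅓/(-3))² + 6*(2 - ⅓/(-3))) = -5*(21 + (2 - ⅓*(-⅓))² + 6*(2 - ⅓*(-⅓))) = -5*(21 + (2 + ⅑)² + 6*(2 + ⅑)) = -5*(21 + (19/9)² + 6*(19/9)) = -5*(21 + 361/81 + 38/3) = -5*3088/81 = -15440/81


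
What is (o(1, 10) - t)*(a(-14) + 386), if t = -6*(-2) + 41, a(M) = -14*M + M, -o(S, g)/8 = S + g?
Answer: -80088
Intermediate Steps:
o(S, g) = -8*S - 8*g (o(S, g) = -8*(S + g) = -8*S - 8*g)
a(M) = -13*M
t = 53 (t = 12 + 41 = 53)
(o(1, 10) - t)*(a(-14) + 386) = ((-8*1 - 8*10) - 1*53)*(-13*(-14) + 386) = ((-8 - 80) - 53)*(182 + 386) = (-88 - 53)*568 = -141*568 = -80088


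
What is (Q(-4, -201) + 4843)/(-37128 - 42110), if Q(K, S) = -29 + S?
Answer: -4613/79238 ≈ -0.058217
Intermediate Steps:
(Q(-4, -201) + 4843)/(-37128 - 42110) = ((-29 - 201) + 4843)/(-37128 - 42110) = (-230 + 4843)/(-79238) = 4613*(-1/79238) = -4613/79238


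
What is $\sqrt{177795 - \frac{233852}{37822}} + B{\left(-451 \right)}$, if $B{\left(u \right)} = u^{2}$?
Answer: $203401 + \frac{\sqrt{63581889436609}}{18911} \approx 2.0382 \cdot 10^{5}$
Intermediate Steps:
$\sqrt{177795 - \frac{233852}{37822}} + B{\left(-451 \right)} = \sqrt{177795 - \frac{233852}{37822}} + \left(-451\right)^{2} = \sqrt{177795 - \frac{116926}{18911}} + 203401 = \sqrt{\frac{3362164319}{18911}} + 203401 = \frac{\sqrt{63581889436609}}{18911} + 203401 = 203401 + \frac{\sqrt{63581889436609}}{18911}$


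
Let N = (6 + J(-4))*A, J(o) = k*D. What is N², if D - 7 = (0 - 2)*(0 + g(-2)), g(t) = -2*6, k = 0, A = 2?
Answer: 144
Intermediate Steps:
g(t) = -12
D = 31 (D = 7 + (0 - 2)*(0 - 12) = 7 - 2*(-12) = 7 + 24 = 31)
J(o) = 0 (J(o) = 0*31 = 0)
N = 12 (N = (6 + 0)*2 = 6*2 = 12)
N² = 12² = 144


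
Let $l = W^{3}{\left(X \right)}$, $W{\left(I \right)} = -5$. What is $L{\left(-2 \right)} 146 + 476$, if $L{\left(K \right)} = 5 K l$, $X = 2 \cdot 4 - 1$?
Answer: $182976$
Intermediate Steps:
$X = 7$ ($X = 8 - 1 = 7$)
$l = -125$ ($l = \left(-5\right)^{3} = -125$)
$L{\left(K \right)} = - 625 K$ ($L{\left(K \right)} = 5 K \left(-125\right) = - 625 K$)
$L{\left(-2 \right)} 146 + 476 = \left(-625\right) \left(-2\right) 146 + 476 = 1250 \cdot 146 + 476 = 182500 + 476 = 182976$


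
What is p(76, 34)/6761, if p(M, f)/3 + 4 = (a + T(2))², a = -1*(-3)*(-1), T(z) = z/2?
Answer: 0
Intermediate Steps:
T(z) = z/2 (T(z) = z*(½) = z/2)
a = -3 (a = 3*(-1) = -3)
p(M, f) = 0 (p(M, f) = -12 + 3*(-3 + (½)*2)² = -12 + 3*(-3 + 1)² = -12 + 3*(-2)² = -12 + 3*4 = -12 + 12 = 0)
p(76, 34)/6761 = 0/6761 = 0*(1/6761) = 0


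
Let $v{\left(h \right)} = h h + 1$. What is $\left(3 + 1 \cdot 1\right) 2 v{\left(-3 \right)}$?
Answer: $80$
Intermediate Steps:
$v{\left(h \right)} = 1 + h^{2}$ ($v{\left(h \right)} = h^{2} + 1 = 1 + h^{2}$)
$\left(3 + 1 \cdot 1\right) 2 v{\left(-3 \right)} = \left(3 + 1 \cdot 1\right) 2 \left(1 + \left(-3\right)^{2}\right) = \left(3 + 1\right) 2 \left(1 + 9\right) = 4 \cdot 2 \cdot 10 = 4 \cdot 20 = 80$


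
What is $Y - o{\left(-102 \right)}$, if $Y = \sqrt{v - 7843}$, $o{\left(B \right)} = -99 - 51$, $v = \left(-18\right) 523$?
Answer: $150 + i \sqrt{17257} \approx 150.0 + 131.37 i$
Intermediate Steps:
$v = -9414$
$o{\left(B \right)} = -150$
$Y = i \sqrt{17257}$ ($Y = \sqrt{-9414 - 7843} = \sqrt{-17257} = i \sqrt{17257} \approx 131.37 i$)
$Y - o{\left(-102 \right)} = i \sqrt{17257} - -150 = i \sqrt{17257} + 150 = 150 + i \sqrt{17257}$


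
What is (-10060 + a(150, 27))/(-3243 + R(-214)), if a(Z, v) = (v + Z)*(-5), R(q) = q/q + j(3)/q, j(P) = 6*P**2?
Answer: 1171115/346921 ≈ 3.3757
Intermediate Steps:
R(q) = 1 + 54/q (R(q) = q/q + (6*3**2)/q = 1 + (6*9)/q = 1 + 54/q)
a(Z, v) = -5*Z - 5*v (a(Z, v) = (Z + v)*(-5) = -5*Z - 5*v)
(-10060 + a(150, 27))/(-3243 + R(-214)) = (-10060 + (-5*150 - 5*27))/(-3243 + (54 - 214)/(-214)) = (-10060 + (-750 - 135))/(-3243 - 1/214*(-160)) = (-10060 - 885)/(-3243 + 80/107) = -10945/(-346921/107) = -10945*(-107/346921) = 1171115/346921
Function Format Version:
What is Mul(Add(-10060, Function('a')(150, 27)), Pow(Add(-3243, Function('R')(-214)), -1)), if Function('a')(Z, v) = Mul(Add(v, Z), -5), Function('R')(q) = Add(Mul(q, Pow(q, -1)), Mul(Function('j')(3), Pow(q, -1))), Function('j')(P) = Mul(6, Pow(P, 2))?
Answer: Rational(1171115, 346921) ≈ 3.3757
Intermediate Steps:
Function('R')(q) = Add(1, Mul(54, Pow(q, -1))) (Function('R')(q) = Add(Mul(q, Pow(q, -1)), Mul(Mul(6, Pow(3, 2)), Pow(q, -1))) = Add(1, Mul(Mul(6, 9), Pow(q, -1))) = Add(1, Mul(54, Pow(q, -1))))
Function('a')(Z, v) = Add(Mul(-5, Z), Mul(-5, v)) (Function('a')(Z, v) = Mul(Add(Z, v), -5) = Add(Mul(-5, Z), Mul(-5, v)))
Mul(Add(-10060, Function('a')(150, 27)), Pow(Add(-3243, Function('R')(-214)), -1)) = Mul(Add(-10060, Add(Mul(-5, 150), Mul(-5, 27))), Pow(Add(-3243, Mul(Pow(-214, -1), Add(54, -214))), -1)) = Mul(Add(-10060, Add(-750, -135)), Pow(Add(-3243, Mul(Rational(-1, 214), -160)), -1)) = Mul(Add(-10060, -885), Pow(Add(-3243, Rational(80, 107)), -1)) = Mul(-10945, Pow(Rational(-346921, 107), -1)) = Mul(-10945, Rational(-107, 346921)) = Rational(1171115, 346921)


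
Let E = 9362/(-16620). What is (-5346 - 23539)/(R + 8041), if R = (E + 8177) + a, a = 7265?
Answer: -240034350/195139049 ≈ -1.2301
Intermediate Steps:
E = -4681/8310 (E = 9362*(-1/16620) = -4681/8310 ≈ -0.56330)
R = 128318339/8310 (R = (-4681/8310 + 8177) + 7265 = 67946189/8310 + 7265 = 128318339/8310 ≈ 15441.)
(-5346 - 23539)/(R + 8041) = (-5346 - 23539)/(128318339/8310 + 8041) = -28885/195139049/8310 = -28885*8310/195139049 = -240034350/195139049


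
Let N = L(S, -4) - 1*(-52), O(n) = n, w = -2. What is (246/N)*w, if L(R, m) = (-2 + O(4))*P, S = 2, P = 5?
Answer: -246/31 ≈ -7.9355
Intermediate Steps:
L(R, m) = 10 (L(R, m) = (-2 + 4)*5 = 2*5 = 10)
N = 62 (N = 10 - 1*(-52) = 10 + 52 = 62)
(246/N)*w = (246/62)*(-2) = (246*(1/62))*(-2) = (123/31)*(-2) = -246/31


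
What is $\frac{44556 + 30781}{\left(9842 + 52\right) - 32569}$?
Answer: $- \frac{75337}{22675} \approx -3.3225$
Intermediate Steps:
$\frac{44556 + 30781}{\left(9842 + 52\right) - 32569} = \frac{75337}{9894 - 32569} = \frac{75337}{-22675} = 75337 \left(- \frac{1}{22675}\right) = - \frac{75337}{22675}$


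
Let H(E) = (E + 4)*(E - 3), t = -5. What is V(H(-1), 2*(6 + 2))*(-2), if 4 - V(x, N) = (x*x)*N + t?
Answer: 4590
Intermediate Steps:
H(E) = (-3 + E)*(4 + E) (H(E) = (4 + E)*(-3 + E) = (-3 + E)*(4 + E))
V(x, N) = 9 - N*x² (V(x, N) = 4 - ((x*x)*N - 5) = 4 - (x²*N - 5) = 4 - (N*x² - 5) = 4 - (-5 + N*x²) = 4 + (5 - N*x²) = 9 - N*x²)
V(H(-1), 2*(6 + 2))*(-2) = (9 - 2*(6 + 2)*(-12 - 1 + (-1)²)²)*(-2) = (9 - 2*8*(-12 - 1 + 1)²)*(-2) = (9 - 1*16*(-12)²)*(-2) = (9 - 1*16*144)*(-2) = (9 - 2304)*(-2) = -2295*(-2) = 4590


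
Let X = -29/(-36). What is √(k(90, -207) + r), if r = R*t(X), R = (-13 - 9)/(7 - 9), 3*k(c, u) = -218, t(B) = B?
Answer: I*√2297/6 ≈ 7.9878*I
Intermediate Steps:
X = 29/36 (X = -29*(-1/36) = 29/36 ≈ 0.80556)
k(c, u) = -218/3 (k(c, u) = (⅓)*(-218) = -218/3)
R = 11 (R = -22/(-2) = -22*(-½) = 11)
r = 319/36 (r = 11*(29/36) = 319/36 ≈ 8.8611)
√(k(90, -207) + r) = √(-218/3 + 319/36) = √(-2297/36) = I*√2297/6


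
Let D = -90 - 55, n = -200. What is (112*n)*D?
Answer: 3248000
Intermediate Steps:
D = -145
(112*n)*D = (112*(-200))*(-145) = -22400*(-145) = 3248000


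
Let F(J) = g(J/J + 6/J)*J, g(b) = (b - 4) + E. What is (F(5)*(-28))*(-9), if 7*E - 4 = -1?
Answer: -1728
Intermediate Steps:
E = 3/7 (E = 4/7 + (1/7)*(-1) = 4/7 - 1/7 = 3/7 ≈ 0.42857)
g(b) = -25/7 + b (g(b) = (b - 4) + 3/7 = (-4 + b) + 3/7 = -25/7 + b)
F(J) = J*(-18/7 + 6/J) (F(J) = (-25/7 + (J/J + 6/J))*J = (-25/7 + (1 + 6/J))*J = (-18/7 + 6/J)*J = J*(-18/7 + 6/J))
(F(5)*(-28))*(-9) = ((6 - 18/7*5)*(-28))*(-9) = ((6 - 90/7)*(-28))*(-9) = -48/7*(-28)*(-9) = 192*(-9) = -1728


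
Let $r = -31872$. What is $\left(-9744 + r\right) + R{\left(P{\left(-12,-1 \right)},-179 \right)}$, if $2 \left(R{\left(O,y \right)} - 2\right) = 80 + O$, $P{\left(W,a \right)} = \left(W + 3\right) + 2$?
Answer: $- \frac{83155}{2} \approx -41578.0$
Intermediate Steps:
$P{\left(W,a \right)} = 5 + W$ ($P{\left(W,a \right)} = \left(3 + W\right) + 2 = 5 + W$)
$R{\left(O,y \right)} = 42 + \frac{O}{2}$ ($R{\left(O,y \right)} = 2 + \frac{80 + O}{2} = 2 + \left(40 + \frac{O}{2}\right) = 42 + \frac{O}{2}$)
$\left(-9744 + r\right) + R{\left(P{\left(-12,-1 \right)},-179 \right)} = \left(-9744 - 31872\right) + \left(42 + \frac{5 - 12}{2}\right) = -41616 + \left(42 + \frac{1}{2} \left(-7\right)\right) = -41616 + \left(42 - \frac{7}{2}\right) = -41616 + \frac{77}{2} = - \frac{83155}{2}$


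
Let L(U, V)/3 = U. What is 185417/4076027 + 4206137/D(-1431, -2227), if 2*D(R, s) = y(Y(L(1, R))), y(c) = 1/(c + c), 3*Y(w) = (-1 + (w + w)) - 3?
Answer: 137154624377843/12228081 ≈ 1.1216e+7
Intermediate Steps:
L(U, V) = 3*U
Y(w) = -4/3 + 2*w/3 (Y(w) = ((-1 + (w + w)) - 3)/3 = ((-1 + 2*w) - 3)/3 = (-4 + 2*w)/3 = -4/3 + 2*w/3)
y(c) = 1/(2*c)
D(R, s) = 3/8 (D(R, s) = (1/(2*(-4/3 + 2*(3*1)/3)))/2 = (1/(2*(-4/3 + (2/3)*3)))/2 = (1/(2*(-4/3 + 2)))/2 = (1/(2*(2/3)))/2 = ((1/2)*(3/2))/2 = (1/2)*(3/4) = 3/8)
185417/4076027 + 4206137/D(-1431, -2227) = 185417/4076027 + 4206137/(3/8) = 185417*(1/4076027) + 4206137*(8/3) = 185417/4076027 + 33649096/3 = 137154624377843/12228081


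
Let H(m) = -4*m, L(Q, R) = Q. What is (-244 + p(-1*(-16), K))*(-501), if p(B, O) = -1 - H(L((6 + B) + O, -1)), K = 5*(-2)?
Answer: 98697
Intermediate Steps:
K = -10
p(B, O) = 23 + 4*B + 4*O (p(B, O) = -1 - (-4)*((6 + B) + O) = -1 - (-4)*(6 + B + O) = -1 - (-24 - 4*B - 4*O) = -1 + (24 + 4*B + 4*O) = 23 + 4*B + 4*O)
(-244 + p(-1*(-16), K))*(-501) = (-244 + (23 + 4*(-1*(-16)) + 4*(-10)))*(-501) = (-244 + (23 + 4*16 - 40))*(-501) = (-244 + (23 + 64 - 40))*(-501) = (-244 + 47)*(-501) = -197*(-501) = 98697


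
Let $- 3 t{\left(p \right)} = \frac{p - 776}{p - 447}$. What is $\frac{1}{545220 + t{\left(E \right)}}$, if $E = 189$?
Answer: $\frac{774}{421999693} \approx 1.8341 \cdot 10^{-6}$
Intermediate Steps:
$t{\left(p \right)} = - \frac{-776 + p}{3 \left(-447 + p\right)}$ ($t{\left(p \right)} = - \frac{\left(p - 776\right) \frac{1}{p - 447}}{3} = - \frac{\left(-776 + p\right) \frac{1}{-447 + p}}{3} = - \frac{\frac{1}{-447 + p} \left(-776 + p\right)}{3} = - \frac{-776 + p}{3 \left(-447 + p\right)}$)
$\frac{1}{545220 + t{\left(E \right)}} = \frac{1}{545220 + \frac{776 - 189}{3 \left(-447 + 189\right)}} = \frac{1}{545220 + \frac{776 - 189}{3 \left(-258\right)}} = \frac{1}{545220 + \frac{1}{3} \left(- \frac{1}{258}\right) 587} = \frac{1}{545220 - \frac{587}{774}} = \frac{1}{\frac{421999693}{774}} = \frac{774}{421999693}$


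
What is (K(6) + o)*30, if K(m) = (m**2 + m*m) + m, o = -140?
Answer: -1860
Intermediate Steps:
K(m) = m + 2*m**2 (K(m) = (m**2 + m**2) + m = 2*m**2 + m = m + 2*m**2)
(K(6) + o)*30 = (6*(1 + 2*6) - 140)*30 = (6*(1 + 12) - 140)*30 = (6*13 - 140)*30 = (78 - 140)*30 = -62*30 = -1860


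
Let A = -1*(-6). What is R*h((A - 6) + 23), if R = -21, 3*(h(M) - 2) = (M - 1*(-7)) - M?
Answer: -91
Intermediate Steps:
A = 6
h(M) = 13/3 (h(M) = 2 + ((M - 1*(-7)) - M)/3 = 2 + ((M + 7) - M)/3 = 2 + ((7 + M) - M)/3 = 2 + (⅓)*7 = 2 + 7/3 = 13/3)
R*h((A - 6) + 23) = -21*13/3 = -91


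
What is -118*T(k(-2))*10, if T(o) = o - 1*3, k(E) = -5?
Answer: 9440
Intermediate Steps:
T(o) = -3 + o (T(o) = o - 3 = -3 + o)
-118*T(k(-2))*10 = -118*(-3 - 5)*10 = -118*(-8)*10 = 944*10 = 9440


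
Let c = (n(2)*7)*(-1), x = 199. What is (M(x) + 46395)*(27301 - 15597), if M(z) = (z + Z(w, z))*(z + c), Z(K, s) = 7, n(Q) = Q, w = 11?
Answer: 989046520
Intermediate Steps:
c = -14 (c = (2*7)*(-1) = 14*(-1) = -14)
M(z) = (-14 + z)*(7 + z) (M(z) = (z + 7)*(z - 14) = (7 + z)*(-14 + z) = (-14 + z)*(7 + z))
(M(x) + 46395)*(27301 - 15597) = ((-98 + 199**2 - 7*199) + 46395)*(27301 - 15597) = ((-98 + 39601 - 1393) + 46395)*11704 = (38110 + 46395)*11704 = 84505*11704 = 989046520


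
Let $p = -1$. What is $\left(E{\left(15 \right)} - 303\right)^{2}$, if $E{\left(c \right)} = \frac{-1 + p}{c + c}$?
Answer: $\frac{20666116}{225} \approx 91849.0$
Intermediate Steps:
$E{\left(c \right)} = - \frac{1}{c}$ ($E{\left(c \right)} = \frac{-1 - 1}{c + c} = - \frac{2}{2 c} = - 2 \frac{1}{2 c} = - \frac{1}{c}$)
$\left(E{\left(15 \right)} - 303\right)^{2} = \left(- \frac{1}{15} - 303\right)^{2} = \left(- \frac{4546}{15}\right)^{2} = \frac{20666116}{225}$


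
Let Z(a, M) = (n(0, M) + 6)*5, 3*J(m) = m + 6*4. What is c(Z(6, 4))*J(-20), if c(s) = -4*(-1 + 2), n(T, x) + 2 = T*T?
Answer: -16/3 ≈ -5.3333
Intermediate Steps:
n(T, x) = -2 + T**2 (n(T, x) = -2 + T*T = -2 + T**2)
J(m) = 8 + m/3 (J(m) = (m + 6*4)/3 = (m + 24)/3 = (24 + m)/3 = 8 + m/3)
Z(a, M) = 20 (Z(a, M) = ((-2 + 0**2) + 6)*5 = ((-2 + 0) + 6)*5 = (-2 + 6)*5 = 4*5 = 20)
c(s) = -4 (c(s) = -4*1 = -4)
c(Z(6, 4))*J(-20) = -4*(8 + (1/3)*(-20)) = -4*(8 - 20/3) = -4*4/3 = -16/3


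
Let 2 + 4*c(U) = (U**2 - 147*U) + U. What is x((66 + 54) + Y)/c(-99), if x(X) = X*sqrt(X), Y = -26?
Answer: 376*sqrt(94)/24253 ≈ 0.15031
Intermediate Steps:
c(U) = -1/2 - 73*U/2 + U**2/4 (c(U) = -1/2 + ((U**2 - 147*U) + U)/4 = -1/2 + (U**2 - 146*U)/4 = -1/2 + (-73*U/2 + U**2/4) = -1/2 - 73*U/2 + U**2/4)
x(X) = X**(3/2)
x((66 + 54) + Y)/c(-99) = ((66 + 54) - 26)**(3/2)/(-1/2 - 73/2*(-99) + (1/4)*(-99)**2) = (120 - 26)**(3/2)/(-1/2 + 7227/2 + (1/4)*9801) = 94**(3/2)/(-1/2 + 7227/2 + 9801/4) = (94*sqrt(94))/(24253/4) = (94*sqrt(94))*(4/24253) = 376*sqrt(94)/24253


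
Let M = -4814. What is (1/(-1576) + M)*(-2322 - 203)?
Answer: 19156834125/1576 ≈ 1.2155e+7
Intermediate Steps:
(1/(-1576) + M)*(-2322 - 203) = (1/(-1576) - 4814)*(-2322 - 203) = (-1/1576 - 4814)*(-2525) = -7586865/1576*(-2525) = 19156834125/1576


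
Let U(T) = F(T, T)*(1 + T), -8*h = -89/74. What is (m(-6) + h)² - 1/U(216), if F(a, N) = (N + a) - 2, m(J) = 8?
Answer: 1086157384143/16350897920 ≈ 66.428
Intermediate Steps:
h = 89/592 (h = -(-89)/(8*74) = -⅛*(-89/74) = 89/592 ≈ 0.15034)
F(a, N) = -2 + N + a
U(T) = (1 + T)*(-2 + 2*T) (U(T) = (-2 + T + T)*(1 + T) = (-2 + 2*T)*(1 + T) = (1 + T)*(-2 + 2*T))
(m(-6) + h)² - 1/U(216) = (8 + 89/592)² - 1/(-2 + 2*216²) = (4825/592)² - 1/(-2 + 2*46656) = 23280625/350464 - 1/(-2 + 93312) = 23280625/350464 - 1/93310 = 1086157384143/16350897920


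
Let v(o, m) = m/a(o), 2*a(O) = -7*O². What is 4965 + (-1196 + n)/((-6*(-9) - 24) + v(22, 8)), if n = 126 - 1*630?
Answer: 62350445/12703 ≈ 4908.3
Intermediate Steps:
a(O) = -7*O²/2 (a(O) = (-7*O²)/2 = -7*O²/2)
n = -504 (n = 126 - 630 = -504)
v(o, m) = -2*m/(7*o²) (v(o, m) = m/((-7*o²/2)) = m*(-2/(7*o²)) = -2*m/(7*o²))
4965 + (-1196 + n)/((-6*(-9) - 24) + v(22, 8)) = 4965 + (-1196 - 504)/((-6*(-9) - 24) - 2/7*8/22²) = 4965 - 1700/((54 - 24) - 2/7*8*1/484) = 4965 - 1700/(30 - 4/847) = 4965 - 1700/25406/847 = 4965 - 1700*847/25406 = 4965 - 719950/12703 = 62350445/12703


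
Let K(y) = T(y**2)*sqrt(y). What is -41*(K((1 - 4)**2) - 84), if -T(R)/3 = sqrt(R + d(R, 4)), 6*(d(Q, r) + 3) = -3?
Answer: 3444 + 369*sqrt(310)/2 ≈ 6692.5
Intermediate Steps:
d(Q, r) = -7/2 (d(Q, r) = -3 + (1/6)*(-3) = -3 - 1/2 = -7/2)
T(R) = -3*sqrt(-7/2 + R) (T(R) = -3*sqrt(R - 7/2) = -3*sqrt(-7/2 + R))
K(y) = -3*sqrt(y)*sqrt(-14 + 4*y**2)/2 (K(y) = (-3*sqrt(-14 + 4*y**2)/2)*sqrt(y) = -3*sqrt(y)*sqrt(-14 + 4*y**2)/2)
-41*(K((1 - 4)**2) - 84) = -41*(-3*sqrt(2)*sqrt((1 - 4)**2)*sqrt(-7 + 2*((1 - 4)**2)**2)/2 - 84) = -41*(-3*sqrt(2)*sqrt((-3)**2)*sqrt(-7 + 2*((-3)**2)**2)/2 - 84) = -41*(-3*sqrt(2)*sqrt(9)*sqrt(-7 + 2*9**2)/2 - 84) = -41*(-3/2*sqrt(2)*3*sqrt(-7 + 2*81) - 84) = -41*(-3/2*sqrt(2)*3*sqrt(-7 + 162) - 84) = -41*(-3/2*sqrt(2)*3*sqrt(155) - 84) = -41*(-9*sqrt(310)/2 - 84) = -41*(-84 - 9*sqrt(310)/2) = 3444 + 369*sqrt(310)/2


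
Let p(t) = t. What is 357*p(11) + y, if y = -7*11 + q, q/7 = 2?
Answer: 3864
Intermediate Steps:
q = 14 (q = 7*2 = 14)
y = -63 (y = -7*11 + 14 = -77 + 14 = -63)
357*p(11) + y = 357*11 - 63 = 3927 - 63 = 3864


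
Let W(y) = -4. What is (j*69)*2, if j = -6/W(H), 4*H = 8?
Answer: 207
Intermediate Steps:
H = 2 (H = (1/4)*8 = 2)
j = 3/2 (j = -6/(-4) = -6*(-1/4) = 3/2 ≈ 1.5000)
(j*69)*2 = ((3/2)*69)*2 = (207/2)*2 = 207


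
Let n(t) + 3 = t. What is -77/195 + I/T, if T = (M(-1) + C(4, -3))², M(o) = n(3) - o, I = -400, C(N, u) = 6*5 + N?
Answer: -6893/9555 ≈ -0.72140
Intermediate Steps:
n(t) = -3 + t
C(N, u) = 30 + N
M(o) = -o (M(o) = (-3 + 3) - o = 0 - o = -o)
T = 1225 (T = (-1*(-1) + (30 + 4))² = (1 + 34)² = 35² = 1225)
-77/195 + I/T = -77/195 - 400/1225 = -77*1/195 - 400*1/1225 = -77/195 - 16/49 = -6893/9555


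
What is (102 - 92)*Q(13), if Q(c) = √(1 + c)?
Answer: 10*√14 ≈ 37.417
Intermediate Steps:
(102 - 92)*Q(13) = (102 - 92)*√(1 + 13) = 10*√14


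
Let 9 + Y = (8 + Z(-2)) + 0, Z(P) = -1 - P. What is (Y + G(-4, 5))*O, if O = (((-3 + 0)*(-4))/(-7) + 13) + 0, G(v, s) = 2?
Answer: 158/7 ≈ 22.571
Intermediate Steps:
Y = 0 (Y = -9 + ((8 + (-1 - 1*(-2))) + 0) = -9 + ((8 + (-1 + 2)) + 0) = -9 + ((8 + 1) + 0) = -9 + (9 + 0) = -9 + 9 = 0)
O = 79/7 (O = (-3*(-4)*(-1/7) + 13) + 0 = (12*(-1/7) + 13) + 0 = (-12/7 + 13) + 0 = 79/7 + 0 = 79/7 ≈ 11.286)
(Y + G(-4, 5))*O = (0 + 2)*(79/7) = 2*(79/7) = 158/7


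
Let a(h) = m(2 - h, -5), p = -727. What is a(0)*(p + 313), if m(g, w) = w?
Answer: 2070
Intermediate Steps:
a(h) = -5
a(0)*(p + 313) = -5*(-727 + 313) = -5*(-414) = 2070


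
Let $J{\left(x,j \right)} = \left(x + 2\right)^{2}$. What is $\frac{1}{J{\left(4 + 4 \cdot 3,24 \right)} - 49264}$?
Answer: $- \frac{1}{48940} \approx -2.0433 \cdot 10^{-5}$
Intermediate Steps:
$J{\left(x,j \right)} = \left(2 + x\right)^{2}$
$\frac{1}{J{\left(4 + 4 \cdot 3,24 \right)} - 49264} = \frac{1}{\left(2 + \left(4 + 4 \cdot 3\right)\right)^{2} - 49264} = \frac{1}{\left(2 + \left(4 + 12\right)\right)^{2} - 49264} = \frac{1}{\left(2 + 16\right)^{2} - 49264} = \frac{1}{18^{2} - 49264} = \frac{1}{324 - 49264} = \frac{1}{-48940} = - \frac{1}{48940}$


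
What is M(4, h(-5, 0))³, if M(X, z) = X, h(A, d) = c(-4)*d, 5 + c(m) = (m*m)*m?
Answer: 64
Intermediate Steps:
c(m) = -5 + m³ (c(m) = -5 + (m*m)*m = -5 + m²*m = -5 + m³)
h(A, d) = -69*d (h(A, d) = (-5 + (-4)³)*d = (-5 - 64)*d = -69*d)
M(4, h(-5, 0))³ = 4³ = 64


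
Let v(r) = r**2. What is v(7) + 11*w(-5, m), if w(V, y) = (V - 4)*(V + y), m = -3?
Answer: 841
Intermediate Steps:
w(V, y) = (-4 + V)*(V + y)
v(7) + 11*w(-5, m) = 7**2 + 11*((-5)**2 - 4*(-5) - 4*(-3) - 5*(-3)) = 49 + 11*(25 + 20 + 12 + 15) = 49 + 11*72 = 49 + 792 = 841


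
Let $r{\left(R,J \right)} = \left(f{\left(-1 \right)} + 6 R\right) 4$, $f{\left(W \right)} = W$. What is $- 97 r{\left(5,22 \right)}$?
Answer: $-11252$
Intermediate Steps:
$r{\left(R,J \right)} = -4 + 24 R$ ($r{\left(R,J \right)} = \left(-1 + 6 R\right) 4 = -4 + 24 R$)
$- 97 r{\left(5,22 \right)} = - 97 \left(-4 + 24 \cdot 5\right) = - 97 \left(-4 + 120\right) = \left(-97\right) 116 = -11252$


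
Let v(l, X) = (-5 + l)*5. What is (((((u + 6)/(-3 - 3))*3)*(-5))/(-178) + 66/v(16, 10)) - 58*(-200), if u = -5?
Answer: 20650111/1780 ≈ 11601.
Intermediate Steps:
v(l, X) = -25 + 5*l
(((((u + 6)/(-3 - 3))*3)*(-5))/(-178) + 66/v(16, 10)) - 58*(-200) = (((((-5 + 6)/(-3 - 3))*3)*(-5))/(-178) + 66/(-25 + 5*16)) - 58*(-200) = ((((1/(-6))*3)*(-5))*(-1/178) + 66/(-25 + 80)) + 11600 = ((((1*(-1/6))*3)*(-5))*(-1/178) + 66/55) + 11600 = ((-1/6*3*(-5))*(-1/178) + 66*(1/55)) + 11600 = (-1/2*(-5)*(-1/178) + 6/5) + 11600 = ((5/2)*(-1/178) + 6/5) + 11600 = (-5/356 + 6/5) + 11600 = 2111/1780 + 11600 = 20650111/1780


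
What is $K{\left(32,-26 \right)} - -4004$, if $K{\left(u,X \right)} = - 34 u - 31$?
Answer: $2885$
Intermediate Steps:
$K{\left(u,X \right)} = -31 - 34 u$
$K{\left(32,-26 \right)} - -4004 = \left(-31 - 1088\right) - -4004 = \left(-31 - 1088\right) + 4004 = -1119 + 4004 = 2885$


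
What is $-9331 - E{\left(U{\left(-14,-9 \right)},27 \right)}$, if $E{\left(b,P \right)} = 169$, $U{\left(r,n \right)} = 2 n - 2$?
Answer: $-9500$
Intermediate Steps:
$U{\left(r,n \right)} = -2 + 2 n$
$-9331 - E{\left(U{\left(-14,-9 \right)},27 \right)} = -9331 - 169 = -9500$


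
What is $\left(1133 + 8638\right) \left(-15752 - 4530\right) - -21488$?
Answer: $-198153934$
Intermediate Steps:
$\left(1133 + 8638\right) \left(-15752 - 4530\right) - -21488 = 9771 \left(-15752 - 4530\right) + 21488 = 9771 \left(-20282\right) + 21488 = -198175422 + 21488 = -198153934$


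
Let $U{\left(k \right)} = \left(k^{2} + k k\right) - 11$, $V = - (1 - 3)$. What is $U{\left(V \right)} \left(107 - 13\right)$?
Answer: $-282$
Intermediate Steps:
$V = 2$ ($V = \left(-1\right) \left(-2\right) = 2$)
$U{\left(k \right)} = -11 + 2 k^{2}$ ($U{\left(k \right)} = \left(k^{2} + k^{2}\right) - 11 = 2 k^{2} - 11 = -11 + 2 k^{2}$)
$U{\left(V \right)} \left(107 - 13\right) = \left(-11 + 2 \cdot 2^{2}\right) \left(107 - 13\right) = \left(-11 + 2 \cdot 4\right) 94 = \left(-11 + 8\right) 94 = \left(-3\right) 94 = -282$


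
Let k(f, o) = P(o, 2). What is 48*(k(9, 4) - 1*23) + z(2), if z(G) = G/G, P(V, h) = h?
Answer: -1007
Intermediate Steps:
k(f, o) = 2
z(G) = 1
48*(k(9, 4) - 1*23) + z(2) = 48*(2 - 1*23) + 1 = 48*(2 - 23) + 1 = 48*(-21) + 1 = -1008 + 1 = -1007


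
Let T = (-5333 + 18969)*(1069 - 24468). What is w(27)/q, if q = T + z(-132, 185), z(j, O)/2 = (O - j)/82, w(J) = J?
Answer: -1107/13081819007 ≈ -8.4621e-8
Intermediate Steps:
z(j, O) = -j/41 + O/41 (z(j, O) = 2*((O - j)/82) = 2*((O - j)*(1/82)) = 2*(-j/82 + O/82) = -j/41 + O/41)
T = -319068764 (T = 13636*(-23399) = -319068764)
q = -13081819007/41 (q = -319068764 + (-1/41*(-132) + (1/41)*185) = -319068764 + (132/41 + 185/41) = -319068764 + 317/41 = -13081819007/41 ≈ -3.1907e+8)
w(27)/q = 27/(-13081819007/41) = 27*(-41/13081819007) = -1107/13081819007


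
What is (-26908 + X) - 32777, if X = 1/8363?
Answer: -499145654/8363 ≈ -59685.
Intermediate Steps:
X = 1/8363 ≈ 0.00011957
(-26908 + X) - 32777 = (-26908 + 1/8363) - 32777 = -225031603/8363 - 32777 = -499145654/8363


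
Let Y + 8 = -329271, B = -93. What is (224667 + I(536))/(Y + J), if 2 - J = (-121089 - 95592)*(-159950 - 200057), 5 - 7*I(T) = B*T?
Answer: -73751/24820411014 ≈ -2.9714e-6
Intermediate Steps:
Y = -329279 (Y = -8 - 329271 = -329279)
I(T) = 5/7 + 93*T/7 (I(T) = 5/7 - (-93)*T/7 = 5/7 + 93*T/7)
J = -78006676765 (J = 2 - (-121089 - 95592)*(-159950 - 200057) = 2 - (-216681)*(-360007) = 2 - 1*78006676767 = 2 - 78006676767 = -78006676765)
(224667 + I(536))/(Y + J) = (224667 + (5/7 + (93/7)*536))/(-329279 - 78006676765) = (224667 + (5/7 + 49848/7))/(-78007006044) = (224667 + 49853/7)*(-1/78007006044) = (1622522/7)*(-1/78007006044) = -73751/24820411014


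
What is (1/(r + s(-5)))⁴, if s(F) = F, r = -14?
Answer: 1/130321 ≈ 7.6734e-6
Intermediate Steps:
(1/(r + s(-5)))⁴ = (1/(-14 - 5))⁴ = (1/(-19))⁴ = (-1/19)⁴ = 1/130321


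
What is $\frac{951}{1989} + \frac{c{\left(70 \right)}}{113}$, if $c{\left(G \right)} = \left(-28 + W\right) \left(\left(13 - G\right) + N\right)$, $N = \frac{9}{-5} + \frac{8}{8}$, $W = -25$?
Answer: $\frac{10334276}{374595} \approx 27.588$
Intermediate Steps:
$N = - \frac{4}{5}$ ($N = 9 \left(- \frac{1}{5}\right) + 8 \cdot \frac{1}{8} = - \frac{9}{5} + 1 = - \frac{4}{5} \approx -0.8$)
$c{\left(G \right)} = - \frac{3233}{5} + 53 G$ ($c{\left(G \right)} = \left(-28 - 25\right) \left(\left(13 - G\right) - \frac{4}{5}\right) = - 53 \left(\frac{61}{5} - G\right) = - \frac{3233}{5} + 53 G$)
$\frac{951}{1989} + \frac{c{\left(70 \right)}}{113} = \frac{951}{1989} + \frac{- \frac{3233}{5} + 53 \cdot 70}{113} = 951 \cdot \frac{1}{1989} + \left(- \frac{3233}{5} + 3710\right) \frac{1}{113} = \frac{317}{663} + \frac{15317}{5} \cdot \frac{1}{113} = \frac{317}{663} + \frac{15317}{565} = \frac{10334276}{374595}$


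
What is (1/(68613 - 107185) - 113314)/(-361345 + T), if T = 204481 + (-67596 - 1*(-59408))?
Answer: 4370747609/6366385744 ≈ 0.68653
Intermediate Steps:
T = 196293 (T = 204481 + (-67596 + 59408) = 204481 - 8188 = 196293)
(1/(68613 - 107185) - 113314)/(-361345 + T) = (1/(68613 - 107185) - 113314)/(-361345 + 196293) = (1/(-38572) - 113314)/(-165052) = (-1/38572 - 113314)*(-1/165052) = -4370747609/38572*(-1/165052) = 4370747609/6366385744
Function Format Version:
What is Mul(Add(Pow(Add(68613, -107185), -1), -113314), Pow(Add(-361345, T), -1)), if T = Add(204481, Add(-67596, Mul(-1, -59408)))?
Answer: Rational(4370747609, 6366385744) ≈ 0.68653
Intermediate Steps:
T = 196293 (T = Add(204481, Add(-67596, 59408)) = Add(204481, -8188) = 196293)
Mul(Add(Pow(Add(68613, -107185), -1), -113314), Pow(Add(-361345, T), -1)) = Mul(Add(Pow(Add(68613, -107185), -1), -113314), Pow(Add(-361345, 196293), -1)) = Mul(Add(Pow(-38572, -1), -113314), Pow(-165052, -1)) = Mul(Add(Rational(-1, 38572), -113314), Rational(-1, 165052)) = Mul(Rational(-4370747609, 38572), Rational(-1, 165052)) = Rational(4370747609, 6366385744)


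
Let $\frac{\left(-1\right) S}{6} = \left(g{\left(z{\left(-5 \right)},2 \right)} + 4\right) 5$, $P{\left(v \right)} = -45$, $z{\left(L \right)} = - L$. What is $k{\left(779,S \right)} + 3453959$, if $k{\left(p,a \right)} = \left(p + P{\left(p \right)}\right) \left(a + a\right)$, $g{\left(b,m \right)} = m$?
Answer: $3189719$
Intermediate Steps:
$S = -180$ ($S = - 6 \left(2 + 4\right) 5 = - 6 \cdot 6 \cdot 5 = \left(-6\right) 30 = -180$)
$k{\left(p,a \right)} = 2 a \left(-45 + p\right)$ ($k{\left(p,a \right)} = \left(p - 45\right) \left(a + a\right) = \left(-45 + p\right) 2 a = 2 a \left(-45 + p\right)$)
$k{\left(779,S \right)} + 3453959 = 2 \left(-180\right) \left(-45 + 779\right) + 3453959 = 2 \left(-180\right) 734 + 3453959 = -264240 + 3453959 = 3189719$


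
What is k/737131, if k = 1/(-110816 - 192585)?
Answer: -1/223646282531 ≈ -4.4713e-12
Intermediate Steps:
k = -1/303401 (k = 1/(-303401) = -1/303401 ≈ -3.2960e-6)
k/737131 = -1/303401/737131 = -1/303401*1/737131 = -1/223646282531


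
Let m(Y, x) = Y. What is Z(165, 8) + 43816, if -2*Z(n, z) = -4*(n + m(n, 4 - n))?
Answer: 44476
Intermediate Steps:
Z(n, z) = 4*n (Z(n, z) = -(-2)*(n + n) = -(-2)*2*n = -(-4)*n = 4*n)
Z(165, 8) + 43816 = 4*165 + 43816 = 660 + 43816 = 44476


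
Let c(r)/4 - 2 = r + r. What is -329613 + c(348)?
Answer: -326821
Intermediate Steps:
c(r) = 8 + 8*r (c(r) = 8 + 4*(r + r) = 8 + 4*(2*r) = 8 + 8*r)
-329613 + c(348) = -329613 + (8 + 8*348) = -329613 + (8 + 2784) = -329613 + 2792 = -326821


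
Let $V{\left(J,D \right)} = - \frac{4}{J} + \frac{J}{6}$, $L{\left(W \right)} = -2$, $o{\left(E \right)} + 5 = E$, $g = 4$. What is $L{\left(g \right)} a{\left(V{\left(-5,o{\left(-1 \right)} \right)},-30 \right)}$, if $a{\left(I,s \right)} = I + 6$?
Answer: $- \frac{179}{15} \approx -11.933$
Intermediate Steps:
$o{\left(E \right)} = -5 + E$
$V{\left(J,D \right)} = - \frac{4}{J} + \frac{J}{6}$ ($V{\left(J,D \right)} = - \frac{4}{J} + J \frac{1}{6} = - \frac{4}{J} + \frac{J}{6}$)
$a{\left(I,s \right)} = 6 + I$
$L{\left(g \right)} a{\left(V{\left(-5,o{\left(-1 \right)} \right)},-30 \right)} = - 2 \left(6 + \left(- \frac{4}{-5} + \frac{1}{6} \left(-5\right)\right)\right) = - 2 \left(6 - \frac{1}{30}\right) = \left(-2\right) \frac{179}{30} = - \frac{179}{15}$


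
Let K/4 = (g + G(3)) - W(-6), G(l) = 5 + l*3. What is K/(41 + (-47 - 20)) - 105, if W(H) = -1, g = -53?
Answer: -1289/13 ≈ -99.154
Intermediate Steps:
G(l) = 5 + 3*l
K = -152 (K = 4*((-53 + (5 + 3*3)) - 1*(-1)) = 4*((-53 + (5 + 9)) + 1) = 4*((-53 + 14) + 1) = 4*(-39 + 1) = 4*(-38) = -152)
K/(41 + (-47 - 20)) - 105 = -152/(41 + (-47 - 20)) - 105 = -152/(41 - 67) - 105 = -152/(-26) - 105 = -1/26*(-152) - 105 = 76/13 - 105 = -1289/13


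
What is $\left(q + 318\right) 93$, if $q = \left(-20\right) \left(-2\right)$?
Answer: $33294$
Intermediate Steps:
$q = 40$
$\left(q + 318\right) 93 = \left(40 + 318\right) 93 = 358 \cdot 93 = 33294$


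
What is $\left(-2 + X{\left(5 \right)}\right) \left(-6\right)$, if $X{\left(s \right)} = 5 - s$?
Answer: $12$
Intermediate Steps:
$\left(-2 + X{\left(5 \right)}\right) \left(-6\right) = \left(-2 + \left(5 - 5\right)\right) \left(-6\right) = \left(-2 + 0\right) \left(-6\right) = \left(-2\right) \left(-6\right) = 12$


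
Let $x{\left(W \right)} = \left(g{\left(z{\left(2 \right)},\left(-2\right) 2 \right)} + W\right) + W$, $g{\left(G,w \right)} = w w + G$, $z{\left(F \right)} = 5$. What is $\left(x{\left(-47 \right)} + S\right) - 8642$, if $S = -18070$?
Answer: $-26785$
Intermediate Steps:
$g{\left(G,w \right)} = G + w^{2}$ ($g{\left(G,w \right)} = w^{2} + G = G + w^{2}$)
$x{\left(W \right)} = 21 + 2 W$ ($x{\left(W \right)} = \left(\left(5 + \left(\left(-2\right) 2\right)^{2}\right) + W\right) + W = \left(\left(5 + \left(-4\right)^{2}\right) + W\right) + W = \left(\left(5 + 16\right) + W\right) + W = \left(21 + W\right) + W = 21 + 2 W$)
$\left(x{\left(-47 \right)} + S\right) - 8642 = \left(\left(21 + 2 \left(-47\right)\right) - 18070\right) - 8642 = \left(\left(21 - 94\right) - 18070\right) - 8642 = \left(-73 - 18070\right) - 8642 = -18143 - 8642 = -26785$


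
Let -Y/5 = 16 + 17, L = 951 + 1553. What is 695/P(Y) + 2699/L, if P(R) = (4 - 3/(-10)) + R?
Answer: -13065507/4023928 ≈ -3.2470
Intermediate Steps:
L = 2504
Y = -165 (Y = -5*(16 + 17) = -5*33 = -165)
P(R) = 43/10 + R (P(R) = (4 - 3*(-⅒)) + R = (4 + 3/10) + R = 43/10 + R)
695/P(Y) + 2699/L = 695/(43/10 - 165) + 2699/2504 = 695/(-1607/10) + 2699*(1/2504) = 695*(-10/1607) + 2699/2504 = -6950/1607 + 2699/2504 = -13065507/4023928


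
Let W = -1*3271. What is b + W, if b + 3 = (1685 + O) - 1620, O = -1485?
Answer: -4694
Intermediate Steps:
W = -3271
b = -1423 (b = -3 + ((1685 - 1485) - 1620) = -3 + (200 - 1620) = -3 - 1420 = -1423)
b + W = -1423 - 3271 = -4694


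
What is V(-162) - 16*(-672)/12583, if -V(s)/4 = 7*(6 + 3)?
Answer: -3160164/12583 ≈ -251.15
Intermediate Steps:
V(s) = -252 (V(s) = -28*(6 + 3) = -28*9 = -4*63 = -252)
V(-162) - 16*(-672)/12583 = -252 - 16*(-672)/12583 = -252 - (-10752)/12583 = -252 - 1*(-10752/12583) = -252 + 10752/12583 = -3160164/12583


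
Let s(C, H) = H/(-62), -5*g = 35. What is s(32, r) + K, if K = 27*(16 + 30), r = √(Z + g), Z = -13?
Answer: 1242 - I*√5/31 ≈ 1242.0 - 0.072131*I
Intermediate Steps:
g = -7 (g = -⅕*35 = -7)
r = 2*I*√5 (r = √(-13 - 7) = √(-20) = 2*I*√5 ≈ 4.4721*I)
s(C, H) = -H/62 (s(C, H) = H*(-1/62) = -H/62)
K = 1242 (K = 27*46 = 1242)
s(32, r) + K = -I*√5/31 + 1242 = 1242 - I*√5/31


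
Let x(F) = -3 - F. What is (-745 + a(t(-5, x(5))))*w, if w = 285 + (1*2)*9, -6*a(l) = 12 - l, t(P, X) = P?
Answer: -453187/2 ≈ -2.2659e+5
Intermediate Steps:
a(l) = -2 + l/6 (a(l) = -(12 - l)/6 = -2 + l/6)
w = 303 (w = 285 + 2*9 = 285 + 18 = 303)
(-745 + a(t(-5, x(5))))*w = (-745 + (-2 + (⅙)*(-5)))*303 = (-745 + (-2 - ⅚))*303 = (-745 - 17/6)*303 = -4487/6*303 = -453187/2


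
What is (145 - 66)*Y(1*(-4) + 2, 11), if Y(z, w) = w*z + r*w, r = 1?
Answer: -869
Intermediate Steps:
Y(z, w) = w + w*z (Y(z, w) = w*z + 1*w = w*z + w = w + w*z)
(145 - 66)*Y(1*(-4) + 2, 11) = (145 - 66)*(11*(1 + (1*(-4) + 2))) = 79*(11*(1 + (-4 + 2))) = 79*(11*(1 - 2)) = 79*(11*(-1)) = 79*(-11) = -869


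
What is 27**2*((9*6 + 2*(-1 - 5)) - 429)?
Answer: -282123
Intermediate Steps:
27**2*((9*6 + 2*(-1 - 5)) - 429) = 729*((54 + 2*(-6)) - 429) = 729*((54 - 12) - 429) = 729*(42 - 429) = 729*(-387) = -282123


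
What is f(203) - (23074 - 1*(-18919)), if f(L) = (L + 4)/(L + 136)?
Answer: -4745140/113 ≈ -41992.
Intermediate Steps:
f(L) = (4 + L)/(136 + L)
f(203) - (23074 - 1*(-18919)) = (4 + 203)/(136 + 203) - (23074 - 1*(-18919)) = 207/339 - (23074 + 18919) = (1/339)*207 - 1*41993 = 69/113 - 41993 = -4745140/113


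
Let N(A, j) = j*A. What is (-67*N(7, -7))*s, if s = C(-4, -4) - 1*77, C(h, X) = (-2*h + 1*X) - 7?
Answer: -262640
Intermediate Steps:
C(h, X) = -7 + X - 2*h (C(h, X) = (-2*h + X) - 7 = (X - 2*h) - 7 = -7 + X - 2*h)
N(A, j) = A*j
s = -80 (s = (-7 - 4 - 2*(-4)) - 1*77 = (-7 - 4 + 8) - 77 = -3 - 77 = -80)
(-67*N(7, -7))*s = -469*(-7)*(-80) = -67*(-49)*(-80) = 3283*(-80) = -262640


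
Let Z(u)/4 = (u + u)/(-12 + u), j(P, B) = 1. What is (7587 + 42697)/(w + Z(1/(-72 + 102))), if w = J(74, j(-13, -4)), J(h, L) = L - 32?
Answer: -18051956/11137 ≈ -1620.9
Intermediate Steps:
Z(u) = 8*u/(-12 + u) (Z(u) = 4*((u + u)/(-12 + u)) = 4*((2*u)/(-12 + u)) = 4*(2*u/(-12 + u)) = 8*u/(-12 + u))
J(h, L) = -32 + L
w = -31 (w = -32 + 1 = -31)
(7587 + 42697)/(w + Z(1/(-72 + 102))) = (7587 + 42697)/(-31 + 8/((-72 + 102)*(-12 + 1/(-72 + 102)))) = 50284/(-31 + 8/(30*(-12 + 1/30))) = 50284/(-31 + 8*(1/30)/(-12 + 1/30)) = 50284/(-31 + 8*(1/30)/(-359/30)) = 50284/(-31 + 8*(1/30)*(-30/359)) = 50284/(-31 - 8/359) = 50284/(-11137/359) = 50284*(-359/11137) = -18051956/11137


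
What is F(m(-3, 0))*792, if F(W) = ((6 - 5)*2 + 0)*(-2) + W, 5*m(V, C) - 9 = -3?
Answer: -11088/5 ≈ -2217.6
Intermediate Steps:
m(V, C) = 6/5 (m(V, C) = 9/5 + (⅕)*(-3) = 9/5 - ⅗ = 6/5)
F(W) = -4 + W (F(W) = (1*2 + 0)*(-2) + W = (2 + 0)*(-2) + W = 2*(-2) + W = -4 + W)
F(m(-3, 0))*792 = (-4 + 6/5)*792 = -14/5*792 = -11088/5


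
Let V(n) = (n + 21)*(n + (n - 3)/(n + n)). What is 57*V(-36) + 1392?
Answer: 253671/8 ≈ 31709.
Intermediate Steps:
V(n) = (21 + n)*(n + (-3 + n)/(2*n)) (V(n) = (21 + n)*(n + (-3 + n)/((2*n))) = (21 + n)*(n + (-3 + n)*(1/(2*n))) = (21 + n)*(n + (-3 + n)/(2*n)))
57*V(-36) + 1392 = 57*(9 + (-36)² - 63/2/(-36) + (43/2)*(-36)) + 1392 = 57*(9 + 1296 - 63/2*(-1/36) - 774) + 1392 = 57*(9 + 1296 + 7/8 - 774) + 1392 = 57*(4255/8) + 1392 = 242535/8 + 1392 = 253671/8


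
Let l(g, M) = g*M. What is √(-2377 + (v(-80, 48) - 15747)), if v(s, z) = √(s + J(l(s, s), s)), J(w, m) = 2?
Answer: √(-18124 + I*√78) ≈ 0.0328 + 134.63*I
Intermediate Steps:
l(g, M) = M*g
v(s, z) = √(2 + s) (v(s, z) = √(s + 2) = √(2 + s))
√(-2377 + (v(-80, 48) - 15747)) = √(-2377 + (√(2 - 80) - 15747)) = √(-2377 + (√(-78) - 15747)) = √(-2377 + (I*√78 - 15747)) = √(-2377 + (-15747 + I*√78)) = √(-18124 + I*√78)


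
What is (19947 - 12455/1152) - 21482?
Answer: -1780775/1152 ≈ -1545.8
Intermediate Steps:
(19947 - 12455/1152) - 21482 = 22966489/1152 - 21482 = -1780775/1152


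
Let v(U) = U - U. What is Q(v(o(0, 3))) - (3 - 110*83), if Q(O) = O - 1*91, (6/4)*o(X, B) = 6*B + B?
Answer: 9036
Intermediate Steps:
o(X, B) = 14*B/3 (o(X, B) = 2*(6*B + B)/3 = 2*(7*B)/3 = 14*B/3)
v(U) = 0
Q(O) = -91 + O (Q(O) = O - 91 = -91 + O)
Q(v(o(0, 3))) - (3 - 110*83) = (-91 + 0) - (3 - 110*83) = -91 - (3 - 9130) = -91 - 1*(-9127) = -91 + 9127 = 9036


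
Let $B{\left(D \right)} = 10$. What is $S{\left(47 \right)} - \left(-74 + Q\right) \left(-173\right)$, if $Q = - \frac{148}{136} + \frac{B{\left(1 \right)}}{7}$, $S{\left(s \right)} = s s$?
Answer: $- \frac{2507121}{238} \approx -10534.0$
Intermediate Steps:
$S{\left(s \right)} = s^{2}$
$Q = \frac{81}{238}$ ($Q = - \frac{148}{136} + \frac{10}{7} = \left(-148\right) \frac{1}{136} + 10 \cdot \frac{1}{7} = - \frac{37}{34} + \frac{10}{7} = \frac{81}{238} \approx 0.34034$)
$S{\left(47 \right)} - \left(-74 + Q\right) \left(-173\right) = 47^{2} - \left(-74 + \frac{81}{238}\right) \left(-173\right) = 2209 - \left(- \frac{17531}{238}\right) \left(-173\right) = 2209 - \frac{3032863}{238} = - \frac{2507121}{238}$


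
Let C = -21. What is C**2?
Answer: 441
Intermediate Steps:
C**2 = (-21)**2 = 441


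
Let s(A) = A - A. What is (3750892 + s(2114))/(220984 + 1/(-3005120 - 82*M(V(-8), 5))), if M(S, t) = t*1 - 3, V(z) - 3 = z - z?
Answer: 11272495713328/664119679455 ≈ 16.974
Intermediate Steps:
s(A) = 0
V(z) = 3 (V(z) = 3 + (z - z) = 3 + 0 = 3)
M(S, t) = -3 + t (M(S, t) = t - 3 = -3 + t)
(3750892 + s(2114))/(220984 + 1/(-3005120 - 82*M(V(-8), 5))) = (3750892 + 0)/(220984 + 1/(-3005120 - 82*(-3 + 5))) = 3750892/(220984 + 1/(-3005120 - 82*2)) = 3750892/(220984 + 1/(-3005120 - 164)) = 3750892/(220984 + 1/(-3005284)) = 3750892/(220984 - 1/3005284) = 3750892/(664119679455/3005284) = 3750892*(3005284/664119679455) = 11272495713328/664119679455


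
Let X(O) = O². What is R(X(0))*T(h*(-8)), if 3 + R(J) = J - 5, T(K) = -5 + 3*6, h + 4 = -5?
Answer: -104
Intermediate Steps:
h = -9 (h = -4 - 5 = -9)
T(K) = 13 (T(K) = -5 + 18 = 13)
R(J) = -8 + J (R(J) = -3 + (J - 5) = -3 + (-5 + J) = -8 + J)
R(X(0))*T(h*(-8)) = (-8 + 0²)*13 = (-8 + 0)*13 = -8*13 = -104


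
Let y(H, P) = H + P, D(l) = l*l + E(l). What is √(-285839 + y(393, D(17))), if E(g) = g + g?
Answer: I*√285123 ≈ 533.97*I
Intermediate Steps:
E(g) = 2*g
D(l) = l² + 2*l (D(l) = l*l + 2*l = l² + 2*l)
√(-285839 + y(393, D(17))) = √(-285839 + (393 + 17*(2 + 17))) = √(-285839 + (393 + 17*19)) = √(-285839 + (393 + 323)) = √(-285839 + 716) = √(-285123) = I*√285123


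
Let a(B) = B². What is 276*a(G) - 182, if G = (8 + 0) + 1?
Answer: 22174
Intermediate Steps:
G = 9 (G = 8 + 1 = 9)
276*a(G) - 182 = 276*9² - 182 = 276*81 - 182 = 22356 - 182 = 22174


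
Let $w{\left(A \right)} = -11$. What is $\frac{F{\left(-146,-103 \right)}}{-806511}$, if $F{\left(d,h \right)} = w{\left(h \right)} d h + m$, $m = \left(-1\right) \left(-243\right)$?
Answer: $\frac{165175}{806511} \approx 0.2048$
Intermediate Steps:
$m = 243$
$F{\left(d,h \right)} = 243 - 11 d h$ ($F{\left(d,h \right)} = - 11 d h + 243 = 243 - 11 d h$)
$\frac{F{\left(-146,-103 \right)}}{-806511} = \frac{243 - \left(-1606\right) \left(-103\right)}{-806511} = \left(243 - 165418\right) \left(- \frac{1}{806511}\right) = \left(-165175\right) \left(- \frac{1}{806511}\right) = \frac{165175}{806511}$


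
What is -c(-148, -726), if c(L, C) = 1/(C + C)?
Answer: 1/1452 ≈ 0.00068871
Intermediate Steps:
c(L, C) = 1/(2*C)
-c(-148, -726) = -1/(2*(-726)) = -(-1)/(2*726) = -1*(-1/1452) = 1/1452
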